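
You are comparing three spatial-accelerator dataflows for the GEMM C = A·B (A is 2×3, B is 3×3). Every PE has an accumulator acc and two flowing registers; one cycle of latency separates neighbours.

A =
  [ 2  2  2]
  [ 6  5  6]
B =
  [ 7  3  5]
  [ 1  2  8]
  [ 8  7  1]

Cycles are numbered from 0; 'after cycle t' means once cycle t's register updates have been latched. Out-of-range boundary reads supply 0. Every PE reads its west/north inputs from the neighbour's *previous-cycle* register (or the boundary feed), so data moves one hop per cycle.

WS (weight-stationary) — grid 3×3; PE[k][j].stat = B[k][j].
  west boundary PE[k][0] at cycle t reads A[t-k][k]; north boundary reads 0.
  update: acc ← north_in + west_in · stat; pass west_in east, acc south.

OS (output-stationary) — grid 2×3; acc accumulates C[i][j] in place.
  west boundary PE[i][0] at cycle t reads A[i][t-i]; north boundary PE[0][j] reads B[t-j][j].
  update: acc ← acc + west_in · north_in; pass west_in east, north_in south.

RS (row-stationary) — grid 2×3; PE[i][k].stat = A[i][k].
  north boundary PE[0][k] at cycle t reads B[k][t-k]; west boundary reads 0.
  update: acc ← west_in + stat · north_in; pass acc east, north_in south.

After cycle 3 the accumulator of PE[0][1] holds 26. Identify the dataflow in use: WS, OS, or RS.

WS (3×3 grid), PE[0][1]:
  [0] (0,1) acc=0 (h:0 v:0)
  [1] (0,1) acc=6 (h:2 v:6)
  [2] (0,1) acc=18 (h:6 v:18)
  [3] (0,1) acc=0 (h:0 v:0)
OS (2×3 grid), PE[0][1]:
  [0] (0,1) acc=0 (h:0 v:0)
  [1] (0,1) acc=6 (h:2 v:3)
  [2] (0,1) acc=10 (h:2 v:2)
  [3] (0,1) acc=24 (h:2 v:7)
RS (2×3 grid), PE[0][1]:
  [0] (0,1) acc=0 (h:0 v:0)
  [1] (0,1) acc=16 (h:16 v:1)
  [2] (0,1) acc=10 (h:10 v:2)
  [3] (0,1) acc=26 (h:26 v:8)

dataflow = RS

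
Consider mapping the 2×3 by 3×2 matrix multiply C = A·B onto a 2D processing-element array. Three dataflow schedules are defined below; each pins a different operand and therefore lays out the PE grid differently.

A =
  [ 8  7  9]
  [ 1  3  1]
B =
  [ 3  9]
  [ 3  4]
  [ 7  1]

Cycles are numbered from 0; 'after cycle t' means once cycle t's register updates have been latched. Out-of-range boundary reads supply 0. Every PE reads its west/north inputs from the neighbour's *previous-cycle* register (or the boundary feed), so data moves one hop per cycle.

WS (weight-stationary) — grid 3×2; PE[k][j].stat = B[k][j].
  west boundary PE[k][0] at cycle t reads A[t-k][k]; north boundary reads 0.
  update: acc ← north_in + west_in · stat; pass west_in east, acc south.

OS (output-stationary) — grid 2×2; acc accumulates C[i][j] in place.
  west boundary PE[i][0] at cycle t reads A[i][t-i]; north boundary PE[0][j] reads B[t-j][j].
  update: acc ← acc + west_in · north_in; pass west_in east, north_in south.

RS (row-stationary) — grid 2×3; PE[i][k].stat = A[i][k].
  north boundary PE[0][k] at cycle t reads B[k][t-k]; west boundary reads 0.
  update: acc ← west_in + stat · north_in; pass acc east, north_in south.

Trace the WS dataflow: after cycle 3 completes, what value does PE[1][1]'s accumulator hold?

WS (3×2). Following PE[1][1] plus its west/north inputs:
  0: (0,1).acc=0  regs=<0,0>
  0: (1,0).acc=0  regs=<0,0>
  0: (1,1).acc=0  regs=<0,0>
  1: (0,1).acc=72  regs=<8,72>
  1: (1,0).acc=45  regs=<7,45>
  1: (1,1).acc=0  regs=<0,0>
  2: (0,1).acc=9  regs=<1,9>
  2: (1,0).acc=12  regs=<3,12>
  2: (1,1).acc=100  regs=<7,100>
  3: (0,1).acc=0  regs=<0,0>
  3: (1,0).acc=0  regs=<0,0>
  3: (1,1).acc=21  regs=<3,21>

PE[1][1].acc = 21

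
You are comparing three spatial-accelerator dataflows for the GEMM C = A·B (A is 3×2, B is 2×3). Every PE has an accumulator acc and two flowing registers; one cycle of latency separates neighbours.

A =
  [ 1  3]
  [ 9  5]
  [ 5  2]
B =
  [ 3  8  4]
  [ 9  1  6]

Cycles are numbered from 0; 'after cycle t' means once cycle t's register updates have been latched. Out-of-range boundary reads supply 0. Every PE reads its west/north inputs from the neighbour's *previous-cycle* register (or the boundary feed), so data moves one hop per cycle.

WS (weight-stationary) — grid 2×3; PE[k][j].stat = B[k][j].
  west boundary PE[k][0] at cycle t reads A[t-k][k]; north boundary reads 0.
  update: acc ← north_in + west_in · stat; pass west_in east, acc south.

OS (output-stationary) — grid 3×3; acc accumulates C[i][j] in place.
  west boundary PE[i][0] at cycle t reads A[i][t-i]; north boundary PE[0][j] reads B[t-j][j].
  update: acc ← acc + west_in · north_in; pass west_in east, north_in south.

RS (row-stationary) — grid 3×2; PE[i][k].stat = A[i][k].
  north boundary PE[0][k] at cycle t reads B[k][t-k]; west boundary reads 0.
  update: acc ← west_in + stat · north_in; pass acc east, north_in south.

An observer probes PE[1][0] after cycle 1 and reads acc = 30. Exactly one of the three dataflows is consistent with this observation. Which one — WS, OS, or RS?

— WS: 2×3; PE[1][0] trace:
  c0 r1c0: 0 / 0 / 0
  c1 r1c0: 30 / 3 / 30
— OS: 3×3; PE[1][0] trace:
  c0 r1c0: 0 / 0 / 0
  c1 r1c0: 27 / 9 / 3
— RS: 3×2; PE[1][0] trace:
  c0 r1c0: 0 / 0 / 0
  c1 r1c0: 27 / 27 / 3

dataflow = WS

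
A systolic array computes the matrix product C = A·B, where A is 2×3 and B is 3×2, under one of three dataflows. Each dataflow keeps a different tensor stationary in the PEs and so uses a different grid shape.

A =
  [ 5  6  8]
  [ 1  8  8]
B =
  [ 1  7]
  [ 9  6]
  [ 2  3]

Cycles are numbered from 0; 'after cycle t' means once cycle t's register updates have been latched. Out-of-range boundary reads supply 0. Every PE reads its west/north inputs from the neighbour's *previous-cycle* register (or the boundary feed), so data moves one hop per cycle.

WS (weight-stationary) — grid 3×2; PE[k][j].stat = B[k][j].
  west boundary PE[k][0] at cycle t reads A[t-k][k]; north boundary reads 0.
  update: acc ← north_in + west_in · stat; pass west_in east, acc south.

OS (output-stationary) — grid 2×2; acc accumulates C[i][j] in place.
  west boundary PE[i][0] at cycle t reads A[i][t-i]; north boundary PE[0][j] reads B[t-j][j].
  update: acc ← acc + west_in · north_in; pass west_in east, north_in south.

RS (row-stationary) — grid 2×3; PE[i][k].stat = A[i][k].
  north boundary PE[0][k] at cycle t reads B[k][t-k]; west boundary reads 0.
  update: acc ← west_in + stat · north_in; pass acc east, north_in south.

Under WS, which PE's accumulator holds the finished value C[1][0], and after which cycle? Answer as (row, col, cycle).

(row, col, cycle) = (2, 0, 3)

WS: C[1][0] accumulates in PE[2][0]:
  @0  [2,0]  acc 0  |  →0  ↓0
  @1  [2,0]  acc 0  |  →0  ↓0
  @2  [2,0]  acc 75  |  →8  ↓75
  @3  [2,0]  acc 89  |  →8  ↓89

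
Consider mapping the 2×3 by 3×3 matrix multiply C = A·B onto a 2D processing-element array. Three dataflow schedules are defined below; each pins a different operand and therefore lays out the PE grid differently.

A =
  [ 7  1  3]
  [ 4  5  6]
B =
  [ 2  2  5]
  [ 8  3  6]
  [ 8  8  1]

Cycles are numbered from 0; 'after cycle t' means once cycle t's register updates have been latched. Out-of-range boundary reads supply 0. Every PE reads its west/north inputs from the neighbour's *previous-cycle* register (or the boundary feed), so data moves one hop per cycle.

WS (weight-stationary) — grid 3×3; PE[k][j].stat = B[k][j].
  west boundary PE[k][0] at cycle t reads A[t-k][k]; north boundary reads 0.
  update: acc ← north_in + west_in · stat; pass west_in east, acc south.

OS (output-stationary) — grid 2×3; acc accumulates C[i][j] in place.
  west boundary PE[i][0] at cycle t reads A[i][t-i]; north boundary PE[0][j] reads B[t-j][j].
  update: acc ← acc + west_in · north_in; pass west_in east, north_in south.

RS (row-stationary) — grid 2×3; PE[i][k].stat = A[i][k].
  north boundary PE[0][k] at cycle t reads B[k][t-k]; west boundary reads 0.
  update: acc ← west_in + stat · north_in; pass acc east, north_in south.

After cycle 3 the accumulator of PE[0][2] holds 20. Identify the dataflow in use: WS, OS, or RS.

Under WS (3×3), PE[0][2]:
  t=0 PE[0][2]: acc=0 h=0 v=0
  t=1 PE[0][2]: acc=0 h=0 v=0
  t=2 PE[0][2]: acc=35 h=7 v=35
  t=3 PE[0][2]: acc=20 h=4 v=20
Under OS (2×3), PE[0][2]:
  t=0 PE[0][2]: acc=0 h=0 v=0
  t=1 PE[0][2]: acc=0 h=0 v=0
  t=2 PE[0][2]: acc=35 h=7 v=5
  t=3 PE[0][2]: acc=41 h=1 v=6
Under RS (2×3), PE[0][2]:
  t=0 PE[0][2]: acc=0 h=0 v=0
  t=1 PE[0][2]: acc=0 h=0 v=0
  t=2 PE[0][2]: acc=46 h=46 v=8
  t=3 PE[0][2]: acc=41 h=41 v=8

dataflow = WS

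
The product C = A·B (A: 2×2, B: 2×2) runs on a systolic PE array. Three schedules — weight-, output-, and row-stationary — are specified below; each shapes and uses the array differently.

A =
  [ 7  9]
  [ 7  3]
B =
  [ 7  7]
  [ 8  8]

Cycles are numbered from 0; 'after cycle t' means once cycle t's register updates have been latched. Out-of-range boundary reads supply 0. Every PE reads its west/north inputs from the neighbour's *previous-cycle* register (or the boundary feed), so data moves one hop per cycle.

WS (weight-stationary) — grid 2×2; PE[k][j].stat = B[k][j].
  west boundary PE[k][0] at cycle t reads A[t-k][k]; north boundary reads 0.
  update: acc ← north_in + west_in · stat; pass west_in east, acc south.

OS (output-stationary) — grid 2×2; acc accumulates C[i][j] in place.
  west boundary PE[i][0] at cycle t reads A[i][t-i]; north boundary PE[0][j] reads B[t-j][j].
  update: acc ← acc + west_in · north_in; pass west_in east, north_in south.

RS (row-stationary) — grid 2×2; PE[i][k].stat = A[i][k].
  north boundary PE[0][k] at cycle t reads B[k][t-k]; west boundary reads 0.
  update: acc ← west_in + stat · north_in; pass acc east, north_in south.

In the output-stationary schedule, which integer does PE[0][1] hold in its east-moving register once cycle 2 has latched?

register = 9

OS 2×2: PE[0][1] cycle-by-cycle (with neighbour feeds):
  @0  [0,0]  acc 49  |  →7  ↓7
  @0  [0,1]  acc 0  |  →0  ↓0
  @1  [0,0]  acc 121  |  →9  ↓8
  @1  [0,1]  acc 49  |  →7  ↓7
  @2  [0,0]  acc 121  |  →0  ↓0
  @2  [0,1]  acc 121  |  →9  ↓8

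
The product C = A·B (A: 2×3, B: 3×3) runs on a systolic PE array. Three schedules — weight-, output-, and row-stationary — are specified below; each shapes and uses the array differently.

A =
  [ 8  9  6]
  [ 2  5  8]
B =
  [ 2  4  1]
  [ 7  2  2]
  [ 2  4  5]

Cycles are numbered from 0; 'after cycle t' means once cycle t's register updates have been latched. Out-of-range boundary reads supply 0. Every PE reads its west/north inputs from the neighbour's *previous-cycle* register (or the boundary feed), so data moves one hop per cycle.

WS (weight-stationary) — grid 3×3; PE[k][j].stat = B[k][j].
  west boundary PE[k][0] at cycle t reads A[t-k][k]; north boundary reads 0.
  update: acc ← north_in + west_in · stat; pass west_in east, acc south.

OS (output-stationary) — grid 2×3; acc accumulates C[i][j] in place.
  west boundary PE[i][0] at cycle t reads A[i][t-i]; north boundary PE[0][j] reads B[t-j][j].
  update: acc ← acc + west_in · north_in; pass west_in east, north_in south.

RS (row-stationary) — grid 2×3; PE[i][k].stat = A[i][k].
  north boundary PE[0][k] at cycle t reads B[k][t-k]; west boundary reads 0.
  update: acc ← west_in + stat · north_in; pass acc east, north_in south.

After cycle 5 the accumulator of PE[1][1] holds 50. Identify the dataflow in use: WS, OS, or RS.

— WS: 3×3; PE[1][1] trace:
  @0  [1,1]  acc 0  |  →0  ↓0
  @1  [1,1]  acc 0  |  →0  ↓0
  @2  [1,1]  acc 50  |  →9  ↓50
  @3  [1,1]  acc 18  |  →5  ↓18
  @4  [1,1]  acc 0  |  →0  ↓0
  @5  [1,1]  acc 0  |  →0  ↓0
— OS: 2×3; PE[1][1] trace:
  @0  [1,1]  acc 0  |  →0  ↓0
  @1  [1,1]  acc 0  |  →0  ↓0
  @2  [1,1]  acc 8  |  →2  ↓4
  @3  [1,1]  acc 18  |  →5  ↓2
  @4  [1,1]  acc 50  |  →8  ↓4
  @5  [1,1]  acc 50  |  →0  ↓0
— RS: 2×3; PE[1][1] trace:
  @0  [1,1]  acc 0  |  →0  ↓0
  @1  [1,1]  acc 0  |  →0  ↓0
  @2  [1,1]  acc 39  |  →39  ↓7
  @3  [1,1]  acc 18  |  →18  ↓2
  @4  [1,1]  acc 12  |  →12  ↓2
  @5  [1,1]  acc 0  |  →0  ↓0

dataflow = OS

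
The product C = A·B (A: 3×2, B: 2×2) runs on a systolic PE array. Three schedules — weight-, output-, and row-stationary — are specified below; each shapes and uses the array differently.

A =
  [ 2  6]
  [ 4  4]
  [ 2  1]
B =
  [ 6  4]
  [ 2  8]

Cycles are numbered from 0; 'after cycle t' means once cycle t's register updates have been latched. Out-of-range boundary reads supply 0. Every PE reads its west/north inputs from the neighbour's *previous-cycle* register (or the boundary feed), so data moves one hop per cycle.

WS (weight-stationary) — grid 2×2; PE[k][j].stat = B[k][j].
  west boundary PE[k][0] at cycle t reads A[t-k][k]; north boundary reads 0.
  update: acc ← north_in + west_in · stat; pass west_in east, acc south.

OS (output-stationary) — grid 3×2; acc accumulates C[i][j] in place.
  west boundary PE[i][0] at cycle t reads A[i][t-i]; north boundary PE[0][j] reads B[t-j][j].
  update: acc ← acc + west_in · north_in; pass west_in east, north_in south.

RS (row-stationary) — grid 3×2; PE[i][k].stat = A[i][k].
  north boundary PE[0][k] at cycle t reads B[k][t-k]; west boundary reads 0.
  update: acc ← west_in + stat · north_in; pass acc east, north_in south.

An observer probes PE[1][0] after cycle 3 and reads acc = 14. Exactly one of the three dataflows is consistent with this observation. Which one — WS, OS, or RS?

Under WS (2×2), PE[1][0]:
  t=0 PE[1][0]: acc=0 h=0 v=0
  t=1 PE[1][0]: acc=24 h=6 v=24
  t=2 PE[1][0]: acc=32 h=4 v=32
  t=3 PE[1][0]: acc=14 h=1 v=14
Under OS (3×2), PE[1][0]:
  t=0 PE[1][0]: acc=0 h=0 v=0
  t=1 PE[1][0]: acc=24 h=4 v=6
  t=2 PE[1][0]: acc=32 h=4 v=2
  t=3 PE[1][0]: acc=32 h=0 v=0
Under RS (3×2), PE[1][0]:
  t=0 PE[1][0]: acc=0 h=0 v=0
  t=1 PE[1][0]: acc=24 h=24 v=6
  t=2 PE[1][0]: acc=16 h=16 v=4
  t=3 PE[1][0]: acc=0 h=0 v=0

dataflow = WS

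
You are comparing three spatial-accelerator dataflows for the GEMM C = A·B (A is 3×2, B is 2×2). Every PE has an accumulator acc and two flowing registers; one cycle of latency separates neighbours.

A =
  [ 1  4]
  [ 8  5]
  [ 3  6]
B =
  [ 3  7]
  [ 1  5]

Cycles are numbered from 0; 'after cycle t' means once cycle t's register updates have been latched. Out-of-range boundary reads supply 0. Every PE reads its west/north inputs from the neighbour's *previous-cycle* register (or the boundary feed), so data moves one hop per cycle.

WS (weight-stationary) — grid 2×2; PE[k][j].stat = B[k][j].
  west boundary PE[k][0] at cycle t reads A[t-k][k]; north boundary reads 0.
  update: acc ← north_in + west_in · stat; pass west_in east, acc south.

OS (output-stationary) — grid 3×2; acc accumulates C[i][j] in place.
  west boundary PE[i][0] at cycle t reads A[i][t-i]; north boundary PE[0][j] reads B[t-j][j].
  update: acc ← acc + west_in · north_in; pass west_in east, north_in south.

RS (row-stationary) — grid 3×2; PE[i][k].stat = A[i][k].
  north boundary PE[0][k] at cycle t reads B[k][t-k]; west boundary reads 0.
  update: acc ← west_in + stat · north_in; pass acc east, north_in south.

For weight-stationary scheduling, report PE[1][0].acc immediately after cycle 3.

Tracing WS — 2×2 array, target PE[1][0]:
  t=0 PE[0][0]: acc=3 h=1 v=3
  t=0 PE[1][0]: acc=0 h=0 v=0
  t=1 PE[0][0]: acc=24 h=8 v=24
  t=1 PE[1][0]: acc=7 h=4 v=7
  t=2 PE[0][0]: acc=9 h=3 v=9
  t=2 PE[1][0]: acc=29 h=5 v=29
  t=3 PE[0][0]: acc=0 h=0 v=0
  t=3 PE[1][0]: acc=15 h=6 v=15

PE[1][0].acc = 15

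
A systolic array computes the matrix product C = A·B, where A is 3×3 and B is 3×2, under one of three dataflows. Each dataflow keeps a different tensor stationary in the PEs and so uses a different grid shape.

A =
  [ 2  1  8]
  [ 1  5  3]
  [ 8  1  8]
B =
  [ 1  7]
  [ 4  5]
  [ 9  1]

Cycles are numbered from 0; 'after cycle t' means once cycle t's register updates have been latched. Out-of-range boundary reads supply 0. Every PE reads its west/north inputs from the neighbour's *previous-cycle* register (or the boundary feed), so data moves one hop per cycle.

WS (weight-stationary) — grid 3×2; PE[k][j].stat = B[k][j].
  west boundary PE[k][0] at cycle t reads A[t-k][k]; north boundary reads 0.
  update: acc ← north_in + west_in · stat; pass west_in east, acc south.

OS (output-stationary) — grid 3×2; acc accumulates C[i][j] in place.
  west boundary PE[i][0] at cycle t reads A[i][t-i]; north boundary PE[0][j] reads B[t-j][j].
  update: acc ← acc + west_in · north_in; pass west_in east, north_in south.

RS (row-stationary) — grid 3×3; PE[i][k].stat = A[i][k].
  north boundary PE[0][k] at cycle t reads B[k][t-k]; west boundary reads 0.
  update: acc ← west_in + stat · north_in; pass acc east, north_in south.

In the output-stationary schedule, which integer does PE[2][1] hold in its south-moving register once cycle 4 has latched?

Tracing OS — 3×2 array, target PE[2][1]:
  after 0 — PE[1][1] acc=0, pass-E 0, pass-S 0
  after 0 — PE[2][0] acc=0, pass-E 0, pass-S 0
  after 0 — PE[2][1] acc=0, pass-E 0, pass-S 0
  after 1 — PE[1][1] acc=0, pass-E 0, pass-S 0
  after 1 — PE[2][0] acc=0, pass-E 0, pass-S 0
  after 1 — PE[2][1] acc=0, pass-E 0, pass-S 0
  after 2 — PE[1][1] acc=7, pass-E 1, pass-S 7
  after 2 — PE[2][0] acc=8, pass-E 8, pass-S 1
  after 2 — PE[2][1] acc=0, pass-E 0, pass-S 0
  after 3 — PE[1][1] acc=32, pass-E 5, pass-S 5
  after 3 — PE[2][0] acc=12, pass-E 1, pass-S 4
  after 3 — PE[2][1] acc=56, pass-E 8, pass-S 7
  after 4 — PE[1][1] acc=35, pass-E 3, pass-S 1
  after 4 — PE[2][0] acc=84, pass-E 8, pass-S 9
  after 4 — PE[2][1] acc=61, pass-E 1, pass-S 5

register = 5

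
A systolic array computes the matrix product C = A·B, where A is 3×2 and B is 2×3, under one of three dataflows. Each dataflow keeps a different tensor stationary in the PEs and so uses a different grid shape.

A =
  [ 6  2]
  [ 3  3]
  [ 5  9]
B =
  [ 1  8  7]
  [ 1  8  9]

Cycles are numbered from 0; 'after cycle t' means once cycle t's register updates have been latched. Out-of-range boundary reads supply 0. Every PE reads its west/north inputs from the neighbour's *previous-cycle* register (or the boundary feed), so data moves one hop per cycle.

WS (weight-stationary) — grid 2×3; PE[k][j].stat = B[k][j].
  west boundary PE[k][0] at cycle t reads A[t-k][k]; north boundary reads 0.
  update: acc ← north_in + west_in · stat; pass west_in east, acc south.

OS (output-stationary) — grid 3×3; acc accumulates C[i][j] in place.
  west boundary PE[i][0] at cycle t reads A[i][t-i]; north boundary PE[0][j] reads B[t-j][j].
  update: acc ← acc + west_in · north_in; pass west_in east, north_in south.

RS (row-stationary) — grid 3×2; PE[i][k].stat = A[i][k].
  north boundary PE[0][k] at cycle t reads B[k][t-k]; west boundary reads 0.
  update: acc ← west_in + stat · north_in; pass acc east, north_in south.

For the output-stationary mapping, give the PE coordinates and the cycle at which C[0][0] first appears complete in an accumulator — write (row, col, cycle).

(row, col, cycle) = (0, 0, 1)

Under OS, C[0][0] lands at PE[0][0]:
  cycle 0: PE[0][0] → acc 6, east 6, south 1
  cycle 1: PE[0][0] → acc 8, east 2, south 1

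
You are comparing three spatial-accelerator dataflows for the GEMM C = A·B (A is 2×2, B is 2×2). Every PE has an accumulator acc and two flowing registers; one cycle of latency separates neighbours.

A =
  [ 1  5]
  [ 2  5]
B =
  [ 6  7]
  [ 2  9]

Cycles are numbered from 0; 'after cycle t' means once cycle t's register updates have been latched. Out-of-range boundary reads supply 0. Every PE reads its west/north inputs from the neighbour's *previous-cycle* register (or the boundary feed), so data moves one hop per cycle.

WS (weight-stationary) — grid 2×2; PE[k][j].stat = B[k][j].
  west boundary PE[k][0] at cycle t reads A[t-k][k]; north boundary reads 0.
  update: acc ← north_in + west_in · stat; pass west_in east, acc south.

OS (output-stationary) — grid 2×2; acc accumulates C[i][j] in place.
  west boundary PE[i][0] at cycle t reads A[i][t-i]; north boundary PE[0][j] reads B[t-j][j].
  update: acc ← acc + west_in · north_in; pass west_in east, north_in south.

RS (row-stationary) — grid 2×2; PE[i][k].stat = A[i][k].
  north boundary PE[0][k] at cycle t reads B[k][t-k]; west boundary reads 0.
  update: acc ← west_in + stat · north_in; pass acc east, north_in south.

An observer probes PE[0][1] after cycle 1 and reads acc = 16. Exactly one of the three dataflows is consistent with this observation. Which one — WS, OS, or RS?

dataflow = RS

Under WS (2×2), PE[0][1]:
  0: (0,1).acc=0  regs=<0,0>
  1: (0,1).acc=7  regs=<1,7>
Under OS (2×2), PE[0][1]:
  0: (0,1).acc=0  regs=<0,0>
  1: (0,1).acc=7  regs=<1,7>
Under RS (2×2), PE[0][1]:
  0: (0,1).acc=0  regs=<0,0>
  1: (0,1).acc=16  regs=<16,2>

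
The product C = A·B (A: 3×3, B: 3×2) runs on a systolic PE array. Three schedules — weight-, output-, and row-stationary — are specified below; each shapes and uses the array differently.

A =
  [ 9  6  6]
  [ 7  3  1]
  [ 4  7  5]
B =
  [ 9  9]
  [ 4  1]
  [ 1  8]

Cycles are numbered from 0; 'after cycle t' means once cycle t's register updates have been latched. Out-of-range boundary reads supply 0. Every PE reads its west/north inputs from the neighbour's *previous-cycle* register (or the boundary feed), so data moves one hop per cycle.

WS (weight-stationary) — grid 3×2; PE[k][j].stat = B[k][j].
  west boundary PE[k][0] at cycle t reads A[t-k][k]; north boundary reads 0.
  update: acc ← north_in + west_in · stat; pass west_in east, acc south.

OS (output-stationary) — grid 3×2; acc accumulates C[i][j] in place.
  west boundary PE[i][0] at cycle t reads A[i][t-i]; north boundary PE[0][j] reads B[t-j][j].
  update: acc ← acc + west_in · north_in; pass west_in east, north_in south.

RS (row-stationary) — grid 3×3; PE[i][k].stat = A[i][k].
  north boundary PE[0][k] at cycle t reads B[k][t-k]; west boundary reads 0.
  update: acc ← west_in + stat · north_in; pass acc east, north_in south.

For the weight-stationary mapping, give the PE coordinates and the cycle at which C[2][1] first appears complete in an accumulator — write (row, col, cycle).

(row, col, cycle) = (2, 1, 5)

WS — PE[2][1] is where C[2][1] collects:
  c0 r2c1: 0 / 0 / 0
  c1 r2c1: 0 / 0 / 0
  c2 r2c1: 0 / 0 / 0
  c3 r2c1: 135 / 6 / 135
  c4 r2c1: 74 / 1 / 74
  c5 r2c1: 83 / 5 / 83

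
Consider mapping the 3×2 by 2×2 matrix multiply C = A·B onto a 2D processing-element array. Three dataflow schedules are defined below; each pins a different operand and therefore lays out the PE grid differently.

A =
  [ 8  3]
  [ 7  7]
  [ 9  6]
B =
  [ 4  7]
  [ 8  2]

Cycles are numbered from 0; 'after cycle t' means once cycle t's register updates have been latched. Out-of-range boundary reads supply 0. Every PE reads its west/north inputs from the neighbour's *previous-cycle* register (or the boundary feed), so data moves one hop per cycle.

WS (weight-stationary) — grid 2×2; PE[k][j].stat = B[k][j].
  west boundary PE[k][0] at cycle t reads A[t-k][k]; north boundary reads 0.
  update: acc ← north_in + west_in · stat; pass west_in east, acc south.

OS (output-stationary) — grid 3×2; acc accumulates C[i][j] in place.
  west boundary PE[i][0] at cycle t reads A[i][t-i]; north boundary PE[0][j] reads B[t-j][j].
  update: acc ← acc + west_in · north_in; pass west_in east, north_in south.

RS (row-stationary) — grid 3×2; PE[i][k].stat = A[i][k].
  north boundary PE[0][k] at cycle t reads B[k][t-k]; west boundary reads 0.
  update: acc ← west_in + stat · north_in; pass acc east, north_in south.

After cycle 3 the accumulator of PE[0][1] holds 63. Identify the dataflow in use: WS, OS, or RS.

WS [2×2] PE[0][1] across cycles:
  c0 r0c1: 0 / 0 / 0
  c1 r0c1: 56 / 8 / 56
  c2 r0c1: 49 / 7 / 49
  c3 r0c1: 63 / 9 / 63
OS [3×2] PE[0][1] across cycles:
  c0 r0c1: 0 / 0 / 0
  c1 r0c1: 56 / 8 / 7
  c2 r0c1: 62 / 3 / 2
  c3 r0c1: 62 / 0 / 0
RS [3×2] PE[0][1] across cycles:
  c0 r0c1: 0 / 0 / 0
  c1 r0c1: 56 / 56 / 8
  c2 r0c1: 62 / 62 / 2
  c3 r0c1: 0 / 0 / 0

dataflow = WS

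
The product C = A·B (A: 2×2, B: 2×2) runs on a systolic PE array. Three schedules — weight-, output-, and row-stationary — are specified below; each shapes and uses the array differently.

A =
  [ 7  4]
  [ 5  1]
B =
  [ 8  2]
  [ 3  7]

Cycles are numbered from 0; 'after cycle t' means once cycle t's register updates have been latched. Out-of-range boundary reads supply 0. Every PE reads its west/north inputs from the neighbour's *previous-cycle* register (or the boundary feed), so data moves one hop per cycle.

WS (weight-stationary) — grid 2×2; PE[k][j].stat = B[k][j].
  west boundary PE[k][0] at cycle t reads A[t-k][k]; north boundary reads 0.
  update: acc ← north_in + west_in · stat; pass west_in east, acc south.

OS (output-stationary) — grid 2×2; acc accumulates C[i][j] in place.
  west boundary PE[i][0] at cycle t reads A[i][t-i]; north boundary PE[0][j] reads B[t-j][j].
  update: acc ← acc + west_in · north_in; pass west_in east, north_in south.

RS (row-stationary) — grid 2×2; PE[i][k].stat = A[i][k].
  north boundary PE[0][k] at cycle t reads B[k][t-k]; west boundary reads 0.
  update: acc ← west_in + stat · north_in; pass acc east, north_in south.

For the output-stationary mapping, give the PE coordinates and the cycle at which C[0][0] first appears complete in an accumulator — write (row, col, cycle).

Under OS, C[0][0] lands at PE[0][0]:
  cycle 0: PE[0][0] → acc 56, east 7, south 8
  cycle 1: PE[0][0] → acc 68, east 4, south 3

(row, col, cycle) = (0, 0, 1)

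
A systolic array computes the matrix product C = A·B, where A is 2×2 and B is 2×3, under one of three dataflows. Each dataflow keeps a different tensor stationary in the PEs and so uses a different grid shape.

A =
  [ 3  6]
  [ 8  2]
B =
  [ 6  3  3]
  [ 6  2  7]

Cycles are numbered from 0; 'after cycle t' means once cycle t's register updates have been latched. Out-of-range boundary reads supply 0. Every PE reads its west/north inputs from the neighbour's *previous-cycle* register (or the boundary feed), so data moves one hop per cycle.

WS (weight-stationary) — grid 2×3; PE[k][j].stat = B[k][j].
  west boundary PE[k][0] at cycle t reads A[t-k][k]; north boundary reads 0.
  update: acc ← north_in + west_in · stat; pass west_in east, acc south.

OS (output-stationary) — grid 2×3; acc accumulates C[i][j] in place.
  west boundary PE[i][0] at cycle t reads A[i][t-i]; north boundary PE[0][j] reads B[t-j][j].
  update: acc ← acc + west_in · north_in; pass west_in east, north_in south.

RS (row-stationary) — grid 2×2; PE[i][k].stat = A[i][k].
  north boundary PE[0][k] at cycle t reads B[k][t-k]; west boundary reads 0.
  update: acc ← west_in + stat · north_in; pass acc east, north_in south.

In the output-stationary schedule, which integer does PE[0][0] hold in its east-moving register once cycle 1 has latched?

register = 6

OS (2×3). Following PE[0][0] plus its west/north inputs:
  c0 r0c0: 18 / 3 / 6
  c1 r0c0: 54 / 6 / 6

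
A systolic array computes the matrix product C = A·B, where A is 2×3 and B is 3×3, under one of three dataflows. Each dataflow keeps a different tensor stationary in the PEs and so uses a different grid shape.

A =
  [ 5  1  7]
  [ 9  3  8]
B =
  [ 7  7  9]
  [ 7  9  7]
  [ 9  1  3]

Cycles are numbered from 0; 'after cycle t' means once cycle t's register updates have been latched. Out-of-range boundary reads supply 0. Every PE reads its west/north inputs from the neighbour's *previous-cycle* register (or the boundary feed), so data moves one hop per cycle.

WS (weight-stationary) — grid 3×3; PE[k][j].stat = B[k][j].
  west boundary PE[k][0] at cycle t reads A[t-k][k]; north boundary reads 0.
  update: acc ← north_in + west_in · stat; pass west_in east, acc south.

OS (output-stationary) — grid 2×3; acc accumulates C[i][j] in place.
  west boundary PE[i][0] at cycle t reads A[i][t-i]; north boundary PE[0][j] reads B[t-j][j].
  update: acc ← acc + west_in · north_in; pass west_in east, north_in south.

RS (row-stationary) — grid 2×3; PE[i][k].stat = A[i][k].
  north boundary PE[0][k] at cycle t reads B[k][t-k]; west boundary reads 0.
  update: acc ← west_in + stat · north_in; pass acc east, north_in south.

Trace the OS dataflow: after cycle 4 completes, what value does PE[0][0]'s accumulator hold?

Tracing OS — 2×3 array, target PE[0][0]:
  @0  [0,0]  acc 35  |  →5  ↓7
  @1  [0,0]  acc 42  |  →1  ↓7
  @2  [0,0]  acc 105  |  →7  ↓9
  @3  [0,0]  acc 105  |  →0  ↓0
  @4  [0,0]  acc 105  |  →0  ↓0

PE[0][0].acc = 105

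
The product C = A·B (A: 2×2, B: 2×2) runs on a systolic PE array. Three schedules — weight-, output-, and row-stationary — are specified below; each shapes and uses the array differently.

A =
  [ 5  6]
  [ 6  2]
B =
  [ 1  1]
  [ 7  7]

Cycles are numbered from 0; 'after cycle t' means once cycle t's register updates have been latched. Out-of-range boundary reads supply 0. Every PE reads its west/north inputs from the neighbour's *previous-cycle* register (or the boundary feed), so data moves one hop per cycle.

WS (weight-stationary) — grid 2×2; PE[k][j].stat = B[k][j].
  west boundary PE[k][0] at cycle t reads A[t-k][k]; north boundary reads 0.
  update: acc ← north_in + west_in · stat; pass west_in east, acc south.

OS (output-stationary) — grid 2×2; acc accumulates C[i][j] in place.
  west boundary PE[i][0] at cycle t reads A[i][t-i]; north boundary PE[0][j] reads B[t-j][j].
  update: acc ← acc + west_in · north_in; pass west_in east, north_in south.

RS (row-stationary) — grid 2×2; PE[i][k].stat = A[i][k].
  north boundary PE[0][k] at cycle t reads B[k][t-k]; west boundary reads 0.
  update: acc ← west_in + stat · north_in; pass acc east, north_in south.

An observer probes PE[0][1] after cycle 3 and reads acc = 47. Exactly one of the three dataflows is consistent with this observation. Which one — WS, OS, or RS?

Under WS (2×2), PE[0][1]:
  0: (0,1).acc=0  regs=<0,0>
  1: (0,1).acc=5  regs=<5,5>
  2: (0,1).acc=6  regs=<6,6>
  3: (0,1).acc=0  regs=<0,0>
Under OS (2×2), PE[0][1]:
  0: (0,1).acc=0  regs=<0,0>
  1: (0,1).acc=5  regs=<5,1>
  2: (0,1).acc=47  regs=<6,7>
  3: (0,1).acc=47  regs=<0,0>
Under RS (2×2), PE[0][1]:
  0: (0,1).acc=0  regs=<0,0>
  1: (0,1).acc=47  regs=<47,7>
  2: (0,1).acc=47  regs=<47,7>
  3: (0,1).acc=0  regs=<0,0>

dataflow = OS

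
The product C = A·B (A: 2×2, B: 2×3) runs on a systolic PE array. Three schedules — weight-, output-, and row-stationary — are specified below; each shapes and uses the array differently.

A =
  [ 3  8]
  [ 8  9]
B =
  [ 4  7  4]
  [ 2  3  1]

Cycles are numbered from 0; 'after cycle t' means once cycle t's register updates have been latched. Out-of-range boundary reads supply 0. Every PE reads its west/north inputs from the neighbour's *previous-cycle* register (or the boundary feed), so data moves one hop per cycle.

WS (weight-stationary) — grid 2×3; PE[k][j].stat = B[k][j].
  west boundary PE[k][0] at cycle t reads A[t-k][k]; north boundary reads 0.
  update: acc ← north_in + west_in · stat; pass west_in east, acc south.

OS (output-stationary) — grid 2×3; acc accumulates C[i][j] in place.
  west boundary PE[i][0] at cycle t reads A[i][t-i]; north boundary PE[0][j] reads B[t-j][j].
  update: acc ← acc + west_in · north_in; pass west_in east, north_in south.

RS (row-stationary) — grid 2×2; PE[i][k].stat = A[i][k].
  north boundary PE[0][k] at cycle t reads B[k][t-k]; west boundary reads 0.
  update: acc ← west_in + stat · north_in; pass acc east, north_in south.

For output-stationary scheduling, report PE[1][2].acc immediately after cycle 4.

PE[1][2].acc = 41

OS on a 2×3 grid — tracing PE[1][2] and its feeders:
  [0] (0,2) acc=0 (h:0 v:0)
  [0] (1,1) acc=0 (h:0 v:0)
  [0] (1,2) acc=0 (h:0 v:0)
  [1] (0,2) acc=0 (h:0 v:0)
  [1] (1,1) acc=0 (h:0 v:0)
  [1] (1,2) acc=0 (h:0 v:0)
  [2] (0,2) acc=12 (h:3 v:4)
  [2] (1,1) acc=56 (h:8 v:7)
  [2] (1,2) acc=0 (h:0 v:0)
  [3] (0,2) acc=20 (h:8 v:1)
  [3] (1,1) acc=83 (h:9 v:3)
  [3] (1,2) acc=32 (h:8 v:4)
  [4] (0,2) acc=20 (h:0 v:0)
  [4] (1,1) acc=83 (h:0 v:0)
  [4] (1,2) acc=41 (h:9 v:1)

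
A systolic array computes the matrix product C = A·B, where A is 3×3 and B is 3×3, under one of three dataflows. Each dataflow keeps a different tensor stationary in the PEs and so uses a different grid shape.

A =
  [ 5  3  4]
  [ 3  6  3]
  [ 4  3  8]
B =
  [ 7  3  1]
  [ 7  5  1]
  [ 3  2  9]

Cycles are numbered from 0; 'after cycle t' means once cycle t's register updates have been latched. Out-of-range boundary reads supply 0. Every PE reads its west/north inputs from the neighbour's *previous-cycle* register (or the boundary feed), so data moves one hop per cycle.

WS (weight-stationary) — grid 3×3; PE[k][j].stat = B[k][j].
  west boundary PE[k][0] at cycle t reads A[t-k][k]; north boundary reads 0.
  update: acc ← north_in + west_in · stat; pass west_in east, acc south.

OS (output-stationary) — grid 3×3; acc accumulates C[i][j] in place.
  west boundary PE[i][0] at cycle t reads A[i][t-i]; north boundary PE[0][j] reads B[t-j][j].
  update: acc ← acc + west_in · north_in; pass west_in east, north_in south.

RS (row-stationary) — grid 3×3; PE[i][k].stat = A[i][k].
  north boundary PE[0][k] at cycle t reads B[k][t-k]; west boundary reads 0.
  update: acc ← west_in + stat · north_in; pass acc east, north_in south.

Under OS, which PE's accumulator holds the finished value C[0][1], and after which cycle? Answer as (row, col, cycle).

Under OS, C[0][1] lands at PE[0][1]:
  [0] (0,1) acc=0 (h:0 v:0)
  [1] (0,1) acc=15 (h:5 v:3)
  [2] (0,1) acc=30 (h:3 v:5)
  [3] (0,1) acc=38 (h:4 v:2)

(row, col, cycle) = (0, 1, 3)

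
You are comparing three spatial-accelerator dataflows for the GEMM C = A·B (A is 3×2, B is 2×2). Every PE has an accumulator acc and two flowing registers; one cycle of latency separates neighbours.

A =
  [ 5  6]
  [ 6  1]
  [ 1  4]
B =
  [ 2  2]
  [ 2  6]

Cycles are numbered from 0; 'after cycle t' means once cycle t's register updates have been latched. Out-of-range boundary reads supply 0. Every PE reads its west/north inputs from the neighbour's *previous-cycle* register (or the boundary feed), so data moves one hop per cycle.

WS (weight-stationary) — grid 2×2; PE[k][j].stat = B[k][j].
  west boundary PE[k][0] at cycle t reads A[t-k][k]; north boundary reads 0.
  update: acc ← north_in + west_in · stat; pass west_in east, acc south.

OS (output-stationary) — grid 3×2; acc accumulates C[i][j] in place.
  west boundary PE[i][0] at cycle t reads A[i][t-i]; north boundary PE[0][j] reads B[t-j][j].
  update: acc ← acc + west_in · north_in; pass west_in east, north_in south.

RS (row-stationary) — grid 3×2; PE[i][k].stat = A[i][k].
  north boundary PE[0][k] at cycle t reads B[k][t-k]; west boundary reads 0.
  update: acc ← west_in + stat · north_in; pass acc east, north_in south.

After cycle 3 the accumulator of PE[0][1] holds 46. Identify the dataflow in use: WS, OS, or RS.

WS (2×2 grid), PE[0][1]:
  step 0 · PE0,1: acc=0; fwd→0 fwd↓0
  step 1 · PE0,1: acc=10; fwd→5 fwd↓10
  step 2 · PE0,1: acc=12; fwd→6 fwd↓12
  step 3 · PE0,1: acc=2; fwd→1 fwd↓2
OS (3×2 grid), PE[0][1]:
  step 0 · PE0,1: acc=0; fwd→0 fwd↓0
  step 1 · PE0,1: acc=10; fwd→5 fwd↓2
  step 2 · PE0,1: acc=46; fwd→6 fwd↓6
  step 3 · PE0,1: acc=46; fwd→0 fwd↓0
RS (3×2 grid), PE[0][1]:
  step 0 · PE0,1: acc=0; fwd→0 fwd↓0
  step 1 · PE0,1: acc=22; fwd→22 fwd↓2
  step 2 · PE0,1: acc=46; fwd→46 fwd↓6
  step 3 · PE0,1: acc=0; fwd→0 fwd↓0

dataflow = OS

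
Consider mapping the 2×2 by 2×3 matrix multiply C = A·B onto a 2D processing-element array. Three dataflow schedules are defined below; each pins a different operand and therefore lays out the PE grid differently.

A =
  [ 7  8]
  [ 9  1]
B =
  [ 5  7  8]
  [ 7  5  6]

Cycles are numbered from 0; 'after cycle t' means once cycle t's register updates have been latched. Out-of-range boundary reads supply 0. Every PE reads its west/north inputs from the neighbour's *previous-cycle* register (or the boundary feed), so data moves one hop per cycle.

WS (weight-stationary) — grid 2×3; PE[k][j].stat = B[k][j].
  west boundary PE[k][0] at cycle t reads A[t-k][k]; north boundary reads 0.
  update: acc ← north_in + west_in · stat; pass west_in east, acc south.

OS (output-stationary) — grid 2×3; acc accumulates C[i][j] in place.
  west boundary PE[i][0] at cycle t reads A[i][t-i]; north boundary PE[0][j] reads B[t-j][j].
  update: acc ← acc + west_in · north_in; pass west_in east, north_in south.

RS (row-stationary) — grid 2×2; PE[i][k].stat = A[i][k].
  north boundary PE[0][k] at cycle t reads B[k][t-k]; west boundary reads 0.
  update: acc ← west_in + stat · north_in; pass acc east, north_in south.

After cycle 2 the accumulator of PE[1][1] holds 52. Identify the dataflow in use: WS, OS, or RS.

dataflow = RS

— WS: 2×3; PE[1][1] trace:
  c0 r1c1: 0 / 0 / 0
  c1 r1c1: 0 / 0 / 0
  c2 r1c1: 89 / 8 / 89
— OS: 2×3; PE[1][1] trace:
  c0 r1c1: 0 / 0 / 0
  c1 r1c1: 0 / 0 / 0
  c2 r1c1: 63 / 9 / 7
— RS: 2×2; PE[1][1] trace:
  c0 r1c1: 0 / 0 / 0
  c1 r1c1: 0 / 0 / 0
  c2 r1c1: 52 / 52 / 7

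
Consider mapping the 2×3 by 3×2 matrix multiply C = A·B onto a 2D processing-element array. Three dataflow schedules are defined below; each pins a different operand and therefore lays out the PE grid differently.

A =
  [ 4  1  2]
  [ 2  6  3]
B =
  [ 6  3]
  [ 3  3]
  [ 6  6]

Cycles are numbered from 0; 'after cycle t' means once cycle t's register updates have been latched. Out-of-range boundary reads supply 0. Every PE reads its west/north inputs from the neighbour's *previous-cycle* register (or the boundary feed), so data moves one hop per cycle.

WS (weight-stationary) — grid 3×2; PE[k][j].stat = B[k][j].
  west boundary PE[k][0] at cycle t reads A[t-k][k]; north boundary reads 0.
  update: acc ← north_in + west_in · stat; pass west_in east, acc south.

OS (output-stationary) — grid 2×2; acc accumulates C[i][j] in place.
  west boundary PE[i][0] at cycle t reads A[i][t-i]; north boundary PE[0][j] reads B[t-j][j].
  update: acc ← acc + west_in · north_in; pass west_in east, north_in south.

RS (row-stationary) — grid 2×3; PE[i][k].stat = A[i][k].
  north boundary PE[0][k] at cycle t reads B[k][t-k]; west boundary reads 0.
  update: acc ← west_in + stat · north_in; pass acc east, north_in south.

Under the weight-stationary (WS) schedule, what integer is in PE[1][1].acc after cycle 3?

WS (3×2). Following PE[1][1] plus its west/north inputs:
  after 0 — PE[0][1] acc=0, pass-E 0, pass-S 0
  after 0 — PE[1][0] acc=0, pass-E 0, pass-S 0
  after 0 — PE[1][1] acc=0, pass-E 0, pass-S 0
  after 1 — PE[0][1] acc=12, pass-E 4, pass-S 12
  after 1 — PE[1][0] acc=27, pass-E 1, pass-S 27
  after 1 — PE[1][1] acc=0, pass-E 0, pass-S 0
  after 2 — PE[0][1] acc=6, pass-E 2, pass-S 6
  after 2 — PE[1][0] acc=30, pass-E 6, pass-S 30
  after 2 — PE[1][1] acc=15, pass-E 1, pass-S 15
  after 3 — PE[0][1] acc=0, pass-E 0, pass-S 0
  after 3 — PE[1][0] acc=0, pass-E 0, pass-S 0
  after 3 — PE[1][1] acc=24, pass-E 6, pass-S 24

PE[1][1].acc = 24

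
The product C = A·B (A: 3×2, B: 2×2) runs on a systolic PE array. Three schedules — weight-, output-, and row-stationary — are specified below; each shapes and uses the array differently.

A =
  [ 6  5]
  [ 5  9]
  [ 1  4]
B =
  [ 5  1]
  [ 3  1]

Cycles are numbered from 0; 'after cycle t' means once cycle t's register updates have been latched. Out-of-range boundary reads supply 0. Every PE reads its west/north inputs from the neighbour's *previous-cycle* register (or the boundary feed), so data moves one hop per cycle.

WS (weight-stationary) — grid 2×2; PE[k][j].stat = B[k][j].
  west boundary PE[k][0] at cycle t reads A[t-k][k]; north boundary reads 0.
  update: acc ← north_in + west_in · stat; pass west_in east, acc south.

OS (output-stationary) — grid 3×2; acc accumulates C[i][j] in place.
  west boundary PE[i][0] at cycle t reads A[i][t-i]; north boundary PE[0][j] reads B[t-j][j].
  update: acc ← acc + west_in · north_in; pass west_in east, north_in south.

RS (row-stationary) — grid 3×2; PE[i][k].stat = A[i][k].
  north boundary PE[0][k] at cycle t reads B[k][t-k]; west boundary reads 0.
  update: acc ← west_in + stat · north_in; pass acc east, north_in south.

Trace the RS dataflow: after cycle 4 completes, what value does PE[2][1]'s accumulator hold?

RS (3×2). Following PE[2][1] plus its west/north inputs:
  step 0 · PE1,1: acc=0; fwd→0 fwd↓0
  step 0 · PE2,0: acc=0; fwd→0 fwd↓0
  step 0 · PE2,1: acc=0; fwd→0 fwd↓0
  step 1 · PE1,1: acc=0; fwd→0 fwd↓0
  step 1 · PE2,0: acc=0; fwd→0 fwd↓0
  step 1 · PE2,1: acc=0; fwd→0 fwd↓0
  step 2 · PE1,1: acc=52; fwd→52 fwd↓3
  step 2 · PE2,0: acc=5; fwd→5 fwd↓5
  step 2 · PE2,1: acc=0; fwd→0 fwd↓0
  step 3 · PE1,1: acc=14; fwd→14 fwd↓1
  step 3 · PE2,0: acc=1; fwd→1 fwd↓1
  step 3 · PE2,1: acc=17; fwd→17 fwd↓3
  step 4 · PE1,1: acc=0; fwd→0 fwd↓0
  step 4 · PE2,0: acc=0; fwd→0 fwd↓0
  step 4 · PE2,1: acc=5; fwd→5 fwd↓1

PE[2][1].acc = 5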